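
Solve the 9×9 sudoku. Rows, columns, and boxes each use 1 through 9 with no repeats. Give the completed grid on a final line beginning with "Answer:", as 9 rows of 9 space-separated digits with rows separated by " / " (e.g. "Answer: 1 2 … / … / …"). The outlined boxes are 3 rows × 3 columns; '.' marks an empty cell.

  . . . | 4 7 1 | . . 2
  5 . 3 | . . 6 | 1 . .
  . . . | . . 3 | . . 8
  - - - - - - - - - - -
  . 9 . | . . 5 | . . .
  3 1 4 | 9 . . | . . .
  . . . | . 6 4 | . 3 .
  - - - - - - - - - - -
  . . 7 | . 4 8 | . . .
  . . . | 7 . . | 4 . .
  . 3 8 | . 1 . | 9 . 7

Step 1. [r9c6∈{2}] r9c6 is down to just 2 ⇒ r9c6=2.
Step 2. [r7c1∈{1,2,6,9}] in row 7, 9 fits only at r7c1, so r7c1=9.
Step 3. [r8c8∈{1,2,5,6,8}] r8c8 is the only open cell in row 8 admitting 8, so r8c8=8.
Step 4. [r6c9∈{1,5,9}] r6c9 is the only open cell in row 6 admitting 9, so r6c9=9.
Step 5. [r2c9∈{4}] nothing but 4 survives at r2c9 ⇒ r2c9=4.
Step 6. [r4c8∈{1,2,4,6,7}] in row 4, 4 fits only at r4c8. So r4c8=4.
Step 7. [r7c8∈{1,2,5,6}] 1 has one home in col 8: r7c8 ⇒ r7c8=1.
Step 8. [r7c7∈{2,3,5,6}] across box 9, 2 lands solely at r7c7 ⇒ r7c7=2.
Step 9. [r3c2∈{2,4,6,7}] across col 2, 4 lands solely at r3c2, so r3c2=4.
Step 10. [r5c8∈{2,5,6,7}] across col 8, 2 lands solely at r5c8. So r5c8=2.
Step 11. [r5c5∈{8}] only 8 remains possible at r5c5, so r5c5=8.
Step 12. [r6c4∈{1,2}] in row 6, 1 fits only at r6c4. So r6c4=1.
Step 13. [r1c7∈{3,5,6}] row 1 places 3 nowhere but r1c7 ⇒ r1c7=3.
Step 14. [r1c8∈{5,6,9}] across row 1, 5 lands solely at r1c8. So r1c8=5.
Step 15. [r9c8∈{6}] r9c8 is down to just 6, so r9c8=6.
Step 16. [r3c7∈{6,7}] across box 3, 6 lands solely at r3c7 ⇒ r3c7=6.
Step 17. [r9c4∈{5}] only 5 remains possible at r9c4 ⇒ r9c4=5.
Step 18. [r3c4∈{2}] only 2 remains possible at r3c4 ⇒ r3c4=2.
Step 19. [r2c2∈{2,7,8}] row 2 places 2 nowhere but r2c2, so r2c2=2.
Step 20. [r6c2∈{5,7,8}] r6c2 is the only open cell in col 2 admitting 7, so r6c2=7.
Step 21. [r4c5∈{2,3}] in col 5, 2 fits only at r4c5, so r4c5=2.
Step 22. [r4c3∈{6}] r4c3's peers cover all but 6 ⇒ r4c3=6.
Step 23. [r4c1∈{8}] r4c1 is down to just 8 ⇒ r4c1=8.
Step 24. [r2c5∈{9}] r2c5 is down to just 9. So r2c5=9.
Step 25. [r6c3∈{2,5}] r6c3 is the only open cell in box 4 admitting 5 ⇒ r6c3=5.
Step 26. [r3c8∈{7,9}] col 8 places 9 nowhere but r3c8, so r3c8=9.
Step 27. [r8c3∈{1,2}] in col 3, 2 fits only at r8c3, so r8c3=2.
Step 28. [r1c1∈{6}] r1c1's peers cover all but 6 ⇒ r1c1=6.
Step 29. [r8c5∈{3}] only 3 remains possible at r8c5. So r8c5=3.
Step 30. [r8c9∈{5}] r8c9 has the single candidate 5, so r8c9=5.
Step 31. [r8c1∈{1}] r8c1 has the single candidate 1, so r8c1=1.
Step 32. [r7c2∈{5,6}] across row 7, 5 lands solely at r7c2, so r7c2=5.
Step 33. [r5c7∈{5,7}] across row 5, 5 lands solely at r5c7, so r5c7=5.
Step 34. [r9c1∈{4}] only 4 remains possible at r9c1. So r9c1=4.
Step 35. [r6c1∈{2}] r6c1's peers cover all but 2, so r6c1=2.
Step 36. [r3c3∈{1}] only 1 remains possible at r3c3, so r3c3=1.
Step 37. [r8c6∈{9}] r8c6's peers cover all but 9. So r8c6=9.
Step 38. [r4c4∈{3}] r4c4 is down to just 3. So r4c4=3.
Step 39. [r8c2∈{6}] r8c2 has the single candidate 6 ⇒ r8c2=6.
Step 40. [r7c9∈{3}] only 3 remains possible at r7c9, so r7c9=3.
Step 41. [r2c4∈{8}] r2c4 has the single candidate 8, so r2c4=8.
Step 42. [r7c4∈{6}] r7c4's peers cover all but 6. So r7c4=6.
Step 43. [r3c5∈{5}] r3c5's peers cover all but 5 ⇒ r3c5=5.
Step 44. [r1c3∈{9}] only 9 remains possible at r1c3. So r1c3=9.
Step 45. [r1c2∈{8}] nothing but 8 survives at r1c2 ⇒ r1c2=8.
Step 46. [r4c9∈{1}] r4c9's peers cover all but 1. So r4c9=1.
Step 47. [r6c7∈{8}] only 8 remains possible at r6c7 ⇒ r6c7=8.
Step 48. [r4c7∈{7}] only 7 remains possible at r4c7, so r4c7=7.
Step 49. [r5c6∈{7}] r5c6 is down to just 7. So r5c6=7.
Step 50. [r2c8∈{7}] nothing but 7 survives at r2c8 ⇒ r2c8=7.
Step 51. [r5c9∈{6}] r5c9 has the single candidate 6 ⇒ r5c9=6.
Step 52. [r3c1∈{7}] r3c1's peers cover all but 7, so r3c1=7.

Answer: 6 8 9 4 7 1 3 5 2 / 5 2 3 8 9 6 1 7 4 / 7 4 1 2 5 3 6 9 8 / 8 9 6 3 2 5 7 4 1 / 3 1 4 9 8 7 5 2 6 / 2 7 5 1 6 4 8 3 9 / 9 5 7 6 4 8 2 1 3 / 1 6 2 7 3 9 4 8 5 / 4 3 8 5 1 2 9 6 7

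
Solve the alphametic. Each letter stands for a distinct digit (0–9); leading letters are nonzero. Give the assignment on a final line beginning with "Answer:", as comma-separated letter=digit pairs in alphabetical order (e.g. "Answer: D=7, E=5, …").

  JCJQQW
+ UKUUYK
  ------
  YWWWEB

Step 1. [col 1: W + K ≡ B (mod 10)] several values work for W in column 1 (W + K ≡ B (mod 10), carry-in 0); try W=5, so W=5.
Step 2. [col 1: W + K ≡ B (mod 10)] K=7 is one option consistent with column 1 (W + K ≡ B (mod 10), carry-in 0) — take it, so K=7.
Step 3. [col 1: W + K ≡ B (mod 10)] in column 1 we have W+K≡B with carry-in 0; given W=5, K=7 and digits 5,7 already taken and all letters distinct, that pins B to 2 ⇒ B=2.
Step 4. [col 2: Q + Y ≡ E (mod 10)] Y=6 is one option consistent with column 2 (Q + Y ≡ E (mod 10), carry-in 1) — take it, so Y=6.
Step 5. [col 2: Q + Y ≡ E (mod 10)] no forcing yet in column 2 (carry-in 1); E=0 is free and consistent — try it. So E=0.
Step 6. [col 2: Q + Y ≡ E (mod 10)] in column 2 we have Q+Y≡E with carry-in 1; given Y=6, E=0 and digits 0,2,5,6,7 already taken and all letters distinct, that pins Q to 3 ⇒ Q=3.
Step 7. [col 3: Q + U ≡ W (mod 10)] in column 3 we have Q+U≡W with carry-in 1; given Q=3, W=5 and digits 0,2,3,5,6,7 already taken and all letters distinct, that pins U to 1. So U=1.
Step 8. [col 4: J + U ≡ W (mod 10)] column 4 reads J+U+carry(0)=W with U=1, W=5; with digits 0,1,2,3,5,6,7 already taken and all letters distinct, the only value for J is 4 ⇒ J=4.
Step 9. [col 5: C + K ≡ W (mod 10)] from column 5 (K=7, W=5, carry-in 0, digits 0,1,2,3,4,5,6,7 already taken and all letters distinct): C must equal 8, so C=8.

Answer: B=2, C=8, E=0, J=4, K=7, Q=3, U=1, W=5, Y=6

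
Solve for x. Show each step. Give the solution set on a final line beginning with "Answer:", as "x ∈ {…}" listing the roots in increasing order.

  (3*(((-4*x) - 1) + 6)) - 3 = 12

Step 1. [(3*(((-4*x) - 1) + 6)) - 3 = 12] common factor 3 (LHS and 12) — divide through, so factor: (((-4*x) - 1) + 6) - 1 = 4.
Step 2. [(((-4*x) - 1) + 6) - 1 = 4] the outer -1 inverts by adding 1. So sub: ((-4*x) - 1) + 6 = 5.
Step 3. [((-4*x) - 1) + 6 = 5] the outer +6 inverts by subtracting 6. So sub: (-4*x) - 1 = -1.
Step 4. [(-4*x) - 1 = -1] the outer -1 inverts by adding 1. So sub: -4*x = 0.
Step 5. [-4*x = 0] -4 out front; divide by -4. So div: x = 0.

Answer: x ∈ {0}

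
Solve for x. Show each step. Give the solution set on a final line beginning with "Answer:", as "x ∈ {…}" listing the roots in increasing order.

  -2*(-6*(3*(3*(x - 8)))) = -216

Step 1. [-2*(-6*(3*(3*(x - 8)))) = -216] -2 out front; divide by -2. So div: -6*(3*(3*(x - 8))) = 108.
Step 2. [-6*(3*(3*(x - 8))) = 108] -6·(inner) — divide through by -6. So div: 3*(3*(x - 8)) = -18.
Step 3. [3*(3*(x - 8)) = -18] LHS = 3·(…); ÷3 both sides. So div: 3*(x - 8) = -6.
Step 4. [3*(x - 8) = -6] leading coefficient 3: divide by 3, so div: x - 8 = -2.
Step 5. [x - 8 = -2] -8 is outermost — add 8 both sides. So sub: x = 6.

Answer: x ∈ {6}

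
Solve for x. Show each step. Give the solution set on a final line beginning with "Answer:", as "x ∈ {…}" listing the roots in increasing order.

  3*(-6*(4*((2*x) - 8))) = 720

Step 1. [3*(-6*(4*((2*x) - 8))) = 720] leading coefficient 3: divide by 3 ⇒ div: -6*(4*((2*x) - 8)) = 240.
Step 2. [-6*(4*((2*x) - 8)) = 240] leading coefficient -6: divide by -6, so div: 4*((2*x) - 8) = -40.
Step 3. [4*((2*x) - 8) = -40] 4·(inner) — divide through by 4. So div: (2*x) - 8 = -10.
Step 4. [(2*x) - 8 = -10] 8 comes off first (add 8), so sub: 2*x = -2.
Step 5. [2*x = -2] LHS = 2·(…); ÷2 both sides. So div: x = -1.

Answer: x ∈ {-1}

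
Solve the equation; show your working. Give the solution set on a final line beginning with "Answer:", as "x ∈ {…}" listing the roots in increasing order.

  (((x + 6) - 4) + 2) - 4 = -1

Step 1. [(((x + 6) - 4) + 2) - 4 = -1] peel the -4: add 4 from each side. So sub: ((x + 6) - 4) + 2 = 3.
Step 2. [((x + 6) - 4) + 2 = 3] +2 is outermost — subtract 2 both sides. So sub: (x + 6) - 4 = 1.
Step 3. [(x + 6) - 4 = 1] 4 comes off first (add 4), so sub: x + 6 = 5.
Step 4. [x + 6 = 5] the outer +6 inverts by subtracting 6, so sub: x = -1.

Answer: x ∈ {-1}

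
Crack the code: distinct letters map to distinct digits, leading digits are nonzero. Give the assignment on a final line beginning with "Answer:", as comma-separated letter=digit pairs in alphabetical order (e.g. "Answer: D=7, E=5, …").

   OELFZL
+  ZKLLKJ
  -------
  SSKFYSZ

Step 1. [col 1: L + J ≡ Z (mod 10)] several values work for L in column 1 (L + J ≡ Z (mod 10), carry-in 0); try L=5 ⇒ L=5.
Step 2. [col 1: L + J ≡ Z (mod 10)] Z=7 is one option consistent with column 1 (L + J ≡ Z (mod 10), carry-in 0) — take it. So Z=7.
Step 3. [col 1: L + J ≡ Z (mod 10)] column 1 reads L+J+carry(0)=Z with L=5, Z=7; with digits 5,7 already taken and all letters distinct, the only value for J is 2, so J=2.
Step 4. [col 2: Z + K ≡ S (mod 10)] column 2 (Z + K ≡ S (mod 10), carry-in 0) doesn't pin S yet; pick S=1 and continue, so S=1.
Step 5. [col 2: Z + K ≡ S (mod 10)] column 2 reads Z+K+carry(0)=S with Z=7, S=1; with digits 1,2,5,7 already taken and all letters distinct, the only value for K is 4. So K=4.
Step 6. [col 3: F + L ≡ Y (mod 10)] several values work for Y in column 3 (F + L ≡ Y (mod 10), carry-in 1); try Y=6. So Y=6.
Step 7. [col 3: F + L ≡ Y (mod 10)] column 3 reads F+L+carry(1)=Y with L=5, Y=6; with digits 1,2,4,5,6,7 already taken and all letters distinct, the only value for F is 0. So F=0.
Step 8. [col 5: E + K ≡ K (mod 10)] column 5 reads E+K+carry(1)=K with K=4; with digits 0,1,2,4,5,6,7 already taken and all letters distinct, the only value for E is 9. So E=9.
Step 9. [col 6: O + Z ≡ S (mod 10)] in column 6 we have O+Z≡S with carry-in 1; given Z=7, S=1 and digits 0,1,2,4,5,6,7,9 already taken and all letters distinct, that pins O to 3, so O=3.

Answer: E=9, F=0, J=2, K=4, L=5, O=3, S=1, Y=6, Z=7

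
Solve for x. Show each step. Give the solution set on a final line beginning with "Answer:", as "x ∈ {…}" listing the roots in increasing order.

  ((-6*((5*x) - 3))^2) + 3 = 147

Step 1. [((-6*((5*x) - 3))^2) + 3 = 147] subtract 3: x sits inside (… + 3) ⇒ sub: (-6*((5*x) - 3))^2 = 144.
Step 2. [(-6*((5*x) - 3))^2 = 144] √ both sides: 144 ≥ 0 gives two branches ⇒ sqrt: -6*((5*x) - 3) = 12 or -12.
Step 3. [-6*((5*x) - 3) = 12 or -12] -6 out front; divide by -6. So div: (5*x) - 3 = -2 or 2.
Step 4. [(5*x) - 3 = -2 or 2] the outer -3 inverts by adding 3. So sub: 5*x = 1 or 5.
Step 5. [5*x = 1 or 5] 5·(inner) — divide through by 5. So div: x = 1/5 or 1.

Answer: x ∈ {1/5, 1}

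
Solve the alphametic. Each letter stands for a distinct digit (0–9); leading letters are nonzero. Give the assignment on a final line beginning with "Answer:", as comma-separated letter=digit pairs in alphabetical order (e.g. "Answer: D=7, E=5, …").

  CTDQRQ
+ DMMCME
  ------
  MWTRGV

Step 1. [col 1: Q + E ≡ V (mod 10)] E=7 is one option consistent with column 1 (Q + E ≡ V (mod 10), carry-in 0) — take it. So E=7.
Step 2. [col 1: Q + E ≡ V (mod 10)] Q=1 is one option consistent with column 1 (Q + E ≡ V (mod 10), carry-in 0) — take it. So Q=1.
Step 3. [col 1: Q + E ≡ V (mod 10)] column 1: given Q=1, E=7, carry-in 0, and digits 1,7 already taken and all letters distinct, Q+E≡V (mod 10) forces V=8. So V=8.
Step 4. [col 2: R + M ≡ G (mod 10)] column 2 (R + M ≡ G (mod 10), carry-in 0) doesn't pin G yet; pick G=0 and continue. So G=0.
Step 5. [col 2: R + M ≡ G (mod 10)] no forcing yet in column 2 (carry-in 0); R=4 is free and consistent — try it ⇒ R=4.
Step 6. [col 2: R + M ≡ G (mod 10)] column 2: given R=4, G=0, carry-in 0, and digits 0,1,4,7,8 already taken and all letters distinct, R+M≡G (mod 10) forces M=6, so M=6.
Step 7. [col 3: Q + C ≡ R (mod 10)] from column 3 (Q=1, R=4, carry-in 1, digits 0,1,4,6,7,8 already taken and all letters distinct): C must equal 2, so C=2.
Step 8. [col 4: D + M ≡ T (mod 10)] several values work for D in column 4 (D + M ≡ T (mod 10), carry-in 0); try D=3, so D=3.
Step 9. [col 4: D + M ≡ T (mod 10)] from column 4 (D=3, M=6, carry-in 0, digits 0,1,2,3,4,6,7,8 already taken and all letters distinct): T must equal 9 ⇒ T=9.
Step 10. [col 5: T + M ≡ W (mod 10)] column 5 reads T+M+carry(0)=W with T=9, M=6; with digits 0,1,2,3,4,6,7,8,9 already taken and all letters distinct, the only value for W is 5, so W=5.

Answer: C=2, D=3, E=7, G=0, M=6, Q=1, R=4, T=9, V=8, W=5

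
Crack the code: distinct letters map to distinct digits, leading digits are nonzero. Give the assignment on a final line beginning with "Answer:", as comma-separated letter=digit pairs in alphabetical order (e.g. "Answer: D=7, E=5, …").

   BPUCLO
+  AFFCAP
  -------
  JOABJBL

Step 1. [col 1: O + P ≡ L (mod 10)] no forcing yet in column 1 (carry-in 0); P=2 is free and consistent — try it ⇒ P=2.
Step 2. [J] adding two 6-digit numbers gives at most 6+1 digits, and here it does — J is that final carry and must be 1. So J=1.
Step 3. [col 1: O + P ≡ L (mod 10)] no forcing yet in column 1 (carry-in 0); O=3 is free and consistent — try it ⇒ O=3.
Step 4. [col 1: O + P ≡ L (mod 10)] column 1: given O=3, P=2, carry-in 0, and digits 1,2,3 already taken and all letters distinct, O+P≡L (mod 10) forces L=5 ⇒ L=5.
Step 5. [col 2: L + A ≡ B (mod 10)] column 2 (L + A ≡ B (mod 10), carry-in 0) doesn't pin A yet; pick A=9 and continue, so A=9.
Step 6. [col 2: L + A ≡ B (mod 10)] in column 2 we have L+A≡B with carry-in 0; given L=5, A=9 and digits 1,2,3,5,9 already taken and all letters distinct, that pins B to 4 ⇒ B=4.
Step 7. [col 3: C + C ≡ J (mod 10)] column 3 reads C+C+carry(1)=J with J=1; with digits 1,2,3,4,5,9 already taken and all letters distinct, the only value for C is 0 ⇒ C=0.
Step 8. [col 4: U + F ≡ B (mod 10)] several values work for U in column 4 (U + F ≡ B (mod 10), carry-in 0); try U=8 ⇒ U=8.
Step 9. [col 4: U + F ≡ B (mod 10)] column 4: given U=8, B=4, carry-in 0, and digits 0,1,2,3,4,5,8,9 already taken and all letters distinct, U+F≡B (mod 10) forces F=6, so F=6.

Answer: A=9, B=4, C=0, F=6, J=1, L=5, O=3, P=2, U=8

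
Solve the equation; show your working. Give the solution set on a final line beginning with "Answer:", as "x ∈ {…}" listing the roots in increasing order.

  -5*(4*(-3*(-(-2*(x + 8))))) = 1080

Step 1. [-5*(4*(-3*(-(-2*(x + 8))))) = 1080] LHS = -5·(…); ÷-5 both sides. So div: 4*(-3*(-(-2*(x + 8)))) = -216.
Step 2. [4*(-3*(-(-2*(x + 8)))) = -216] LHS = 4·(…); ÷4 both sides. So div: -3*(-(-2*(x + 8))) = -54.
Step 3. [-3*(-(-2*(x + 8))) = -54] divide by the outer -3 ⇒ div: -(-2*(x + 8)) = 18.
Step 4. [-(-2*(x + 8)) = 18] leading − — multiply by −1, so neg: -2*(x + 8) = -18.
Step 5. [-2*(x + 8) = -18] divide by the outer -2, so div: x + 8 = 9.
Step 6. [x + 8 = 9] peel the +8: subtract 8 from each side ⇒ sub: x = 1.

Answer: x ∈ {1}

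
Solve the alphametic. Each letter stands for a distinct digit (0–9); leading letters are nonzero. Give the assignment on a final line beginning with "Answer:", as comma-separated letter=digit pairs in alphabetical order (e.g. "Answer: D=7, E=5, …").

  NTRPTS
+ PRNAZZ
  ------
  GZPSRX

Step 1. [col 1: S + Z ≡ X (mod 10)] column 1 (S + Z ≡ X (mod 10), carry-in 0) doesn't pin X yet; pick X=8 and continue ⇒ X=8.
Step 2. [col 1: S + Z ≡ X (mod 10)] Z=7 is one option consistent with column 1 (S + Z ≡ X (mod 10), carry-in 0) — take it, so Z=7.
Step 3. [col 1: S + Z ≡ X (mod 10)] column 1: given Z=7, X=8, carry-in 0, and digits 7,8 already taken and all letters distinct, S+Z≡X (mod 10) forces S=1. So S=1.
Step 4. [col 2: T + Z ≡ R (mod 10)] T=5 is one option consistent with column 2 (T + Z ≡ R (mod 10), carry-in 0) — take it, so T=5.
Step 5. [col 2: T + Z ≡ R (mod 10)] from column 2 (T=5, Z=7, carry-in 0, digits 1,5,7,8 already taken and all letters distinct): R must equal 2 ⇒ R=2.
Step 6. [col 3: P + A ≡ S (mod 10)] column 3 (P + A ≡ S (mod 10), carry-in 1) doesn't pin P yet; pick P=6 and continue ⇒ P=6.
Step 7. [col 3: P + A ≡ S (mod 10)] column 3 reads P+A+carry(1)=S with P=6, S=1; with digits 1,2,5,6,7,8 already taken and all letters distinct, the only value for A is 4, so A=4.
Step 8. [col 4: R + N ≡ P (mod 10)] column 4 reads R+N+carry(1)=P with R=2, P=6; with digits 1,2,4,5,6,7,8 already taken and all letters distinct, the only value for N is 3 ⇒ N=3.
Step 9. [col 6: N + P ≡ G (mod 10)] column 6: given N=3, P=6, carry-in 0, and digits 1,2,3,4,5,6,7,8 already taken and all letters distinct, N+P≡G (mod 10) forces G=9 ⇒ G=9.

Answer: A=4, G=9, N=3, P=6, R=2, S=1, T=5, X=8, Z=7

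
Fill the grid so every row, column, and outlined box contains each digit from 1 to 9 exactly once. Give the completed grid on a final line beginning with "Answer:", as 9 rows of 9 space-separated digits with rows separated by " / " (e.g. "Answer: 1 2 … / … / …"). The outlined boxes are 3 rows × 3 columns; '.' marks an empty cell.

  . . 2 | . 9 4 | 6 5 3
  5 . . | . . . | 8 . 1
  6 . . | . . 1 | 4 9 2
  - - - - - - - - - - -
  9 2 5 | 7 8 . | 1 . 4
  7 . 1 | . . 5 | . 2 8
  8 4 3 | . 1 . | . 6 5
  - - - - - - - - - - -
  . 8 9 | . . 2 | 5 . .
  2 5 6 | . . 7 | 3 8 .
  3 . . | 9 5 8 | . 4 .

Step 1. [r1c2∈{1,7}] in row 1, 7 fits only at r1c2. So r1c2=7.
Step 2. [r4c6∈{3,6}] across row 4, 6 lands solely at r4c6, so r4c6=6.
Step 3. [r2c6∈{3}] r2c6's peers cover all but 3. So r2c6=3.
Step 4. [r8c5∈{4}] r8c5 is down to just 4. So r8c5=4.
Step 5. [r7c8∈{1,7}] across col 8, 1 lands solely at r7c8, so r7c8=1.
Step 6. [r2c5∈{2,6,7}] in col 5, 2 fits only at r2c5 ⇒ r2c5=2.
Step 7. [r7c5∈{3,6}] col 5 places 6 nowhere but r7c5. So r7c5=6.
Step 8. [r9c3∈{7}] nothing but 7 survives at r9c3 ⇒ r9c3=7.
Step 9. [r3c3∈{8}] r3c3 is down to just 8, so r3c3=8.
Step 10. [r5c4∈{3,4}] row 5 places 4 nowhere but r5c4. So r5c4=4.
Step 11. [r6c6∈{9}] only 9 remains possible at r6c6 ⇒ r6c6=9.
Step 12. [r7c9∈{7}] r7c9 is down to just 7, so r7c9=7.
Step 13. [r5c7∈{9}] r5c7 has the single candidate 9. So r5c7=9.
Step 14. [r8c9∈{9}] only 9 remains possible at r8c9. So r8c9=9.
Step 15. [r1c4∈{8}] r1c4 has the single candidate 8, so r1c4=8.
Step 16. [r3c4∈{5}] nothing but 5 survives at r3c4. So r3c4=5.
Step 17. [r5c5∈{3}] r5c5's peers cover all but 3. So r5c5=3.
Step 18. [r6c4∈{2}] only 2 remains possible at r6c4, so r6c4=2.
Step 19. [r2c4∈{6}] only 6 remains possible at r2c4 ⇒ r2c4=6.
Step 20. [r7c1∈{4}] r7c1 has the single candidate 4. So r7c1=4.
Step 21. [r9c9∈{6}] nothing but 6 survives at r9c9 ⇒ r9c9=6.
Step 22. [r7c4∈{3}] only 3 remains possible at r7c4 ⇒ r7c4=3.
Step 23. [r9c2∈{1}] r9c2's peers cover all but 1 ⇒ r9c2=1.
Step 24. [r3c5∈{7}] r3c5 has the single candidate 7. So r3c5=7.
Step 25. [r5c2∈{6}] only 6 remains possible at r5c2 ⇒ r5c2=6.
Step 26. [r3c2∈{3}] r3c2's peers cover all but 3. So r3c2=3.
Step 27. [r2c8∈{7}] only 7 remains possible at r2c8. So r2c8=7.
Step 28. [r9c7∈{2}] r9c7's peers cover all but 2. So r9c7=2.
Step 29. [r8c4∈{1}] only 1 remains possible at r8c4. So r8c4=1.
Step 30. [r4c8∈{3}] r4c8's peers cover all but 3 ⇒ r4c8=3.
Step 31. [r2c2∈{9}] r2c2's peers cover all but 9, so r2c2=9.
Step 32. [r2c3∈{4}] r2c3 has the single candidate 4 ⇒ r2c3=4.
Step 33. [r1c1∈{1}] r1c1 has the single candidate 1. So r1c1=1.
Step 34. [r6c7∈{7}] r6c7 has the single candidate 7 ⇒ r6c7=7.

Answer: 1 7 2 8 9 4 6 5 3 / 5 9 4 6 2 3 8 7 1 / 6 3 8 5 7 1 4 9 2 / 9 2 5 7 8 6 1 3 4 / 7 6 1 4 3 5 9 2 8 / 8 4 3 2 1 9 7 6 5 / 4 8 9 3 6 2 5 1 7 / 2 5 6 1 4 7 3 8 9 / 3 1 7 9 5 8 2 4 6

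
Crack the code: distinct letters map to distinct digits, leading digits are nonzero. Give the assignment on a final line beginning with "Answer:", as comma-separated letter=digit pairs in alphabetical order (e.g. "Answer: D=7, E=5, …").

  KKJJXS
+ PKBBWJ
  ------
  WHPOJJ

Step 1. [col 1: S + J ≡ J (mod 10)] column 1 reads S+J+carry(0)=J with nothing yet; with all letters distinct, none taken yet, the only value for S is 0, so S=0.
Step 2. [col 1: S + J ≡ J (mod 10)] column 1 (S + J ≡ J (mod 10), carry-in 0) doesn't pin J yet; pick J=1 and continue, so J=1.
Step 3. [col 2: X + W ≡ J (mod 10)] several values work for W in column 2 (X + W ≡ J (mod 10), carry-in 0); try W=8 ⇒ W=8.
Step 4. [col 2: X + W ≡ J (mod 10)] column 2: given W=8, J=1, carry-in 0, and digits 0,1,8 already taken and all letters distinct, X+W≡J (mod 10) forces X=3, so X=3.
Step 5. [col 3: J + B ≡ O (mod 10)] several values work for O in column 3 (J + B ≡ O (mod 10), carry-in 1); try O=7 ⇒ O=7.
Step 6. [col 3: J + B ≡ O (mod 10)] in column 3 we have J+B≡O with carry-in 1; given J=1, O=7 and digits 0,1,3,7,8 already taken and all letters distinct, that pins B to 5 ⇒ B=5.
Step 7. [col 4: J + B ≡ P (mod 10)] column 4: given J=1, B=5, carry-in 0, and digits 0,1,3,5,7,8 already taken and all letters distinct, J+B≡P (mod 10) forces P=6. So P=6.
Step 8. [col 5: K + K ≡ H (mod 10)] column 5: given nothing yet, carry-in 0, and digits 0,1,3,5,6,7,8 already taken and all letters distinct, K+K≡H (mod 10) forces H=4. So H=4.
Step 9. [col 5: K + K ≡ H (mod 10)] column 5 reads K+K+carry(0)=H with H=4; with digits 0,1,3,4,5,6,7,8 already taken and all letters distinct, the only value for K is 2, so K=2.

Answer: B=5, H=4, J=1, K=2, O=7, P=6, S=0, W=8, X=3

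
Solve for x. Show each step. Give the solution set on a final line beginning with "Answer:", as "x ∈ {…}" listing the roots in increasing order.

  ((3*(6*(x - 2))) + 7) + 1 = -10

Step 1. [((3*(6*(x - 2))) + 7) + 1 = -10] the outer +1 inverts by subtracting 1. So sub: (3*(6*(x - 2))) + 7 = -11.
Step 2. [(3*(6*(x - 2))) + 7 = -11] 7 comes off first (subtract 7), so sub: 3*(6*(x - 2)) = -18.
Step 3. [3*(6*(x - 2)) = -18] 3·(inner) — divide through by 3. So div: 6*(x - 2) = -6.
Step 4. [6*(x - 2) = -6] divide by the outer 6 ⇒ div: x - 2 = -1.
Step 5. [x - 2 = -1] the outer -2 inverts by adding 2, so sub: x = 1.

Answer: x ∈ {1}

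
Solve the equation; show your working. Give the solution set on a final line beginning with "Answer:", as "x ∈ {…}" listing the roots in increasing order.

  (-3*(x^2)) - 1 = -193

Step 1. [(-3*(x^2)) - 1 = -193] -1 is outermost — add 1 both sides. So sub: -3*(x^2) = -192.
Step 2. [-3*(x^2) = -192] leading coefficient -3: divide by -3. So div: x^2 = 64.
Step 3. [x^2 = 64] 64 ≥ 0, LHS is (·)² — take ±√. So sqrt: x = 8 or -8.

Answer: x ∈ {-8, 8}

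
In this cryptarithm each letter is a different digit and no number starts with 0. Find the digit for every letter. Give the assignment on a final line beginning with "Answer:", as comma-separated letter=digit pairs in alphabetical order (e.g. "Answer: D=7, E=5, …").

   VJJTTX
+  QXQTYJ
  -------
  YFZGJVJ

Step 1. [Y] Y is the leading digit of a 7-digit sum of two 6-digit numbers; the final carry is exactly 1, so Y=1.
Step 2. [col 1: X + J ≡ J (mod 10)] column 1: given nothing yet, carry-in 0, and digits 1 already taken and all letters distinct, X+J≡J (mod 10) forces X=0. So X=0.
Step 3. [col 1: X + J ≡ J (mod 10)] several values work for J in column 1 (X + J ≡ J (mod 10), carry-in 0); try J=6 ⇒ J=6.
Step 4. [col 2: T + Y ≡ V (mod 10)] V=9 is one option consistent with column 2 (T + Y ≡ V (mod 10), carry-in 0) — take it, so V=9.
Step 5. [col 2: T + Y ≡ V (mod 10)] column 2 reads T+Y+carry(0)=V with Y=1, V=9; with digits 0,1,6,9 already taken and all letters distinct, the only value for T is 8, so T=8.
Step 6. [col 4: J + Q ≡ G (mod 10)] no forcing yet in column 4 (carry-in 1); Q=5 is free and consistent — try it. So Q=5.
Step 7. [col 4: J + Q ≡ G (mod 10)] in column 4 we have J+Q≡G with carry-in 1; given J=6, Q=5 and digits 0,1,5,6,8,9 already taken and all letters distinct, that pins G to 2 ⇒ G=2.
Step 8. [col 5: J + X ≡ Z (mod 10)] column 5 reads J+X+carry(1)=Z with J=6, X=0; with digits 0,1,2,5,6,8,9 already taken and all letters distinct, the only value for Z is 7 ⇒ Z=7.
Step 9. [col 6: V + Q ≡ F (mod 10)] from column 6 (V=9, Q=5, carry-in 0, digits 0,1,2,5,6,7,8,9 already taken and all letters distinct): F must equal 4 ⇒ F=4.

Answer: F=4, G=2, J=6, Q=5, T=8, V=9, X=0, Y=1, Z=7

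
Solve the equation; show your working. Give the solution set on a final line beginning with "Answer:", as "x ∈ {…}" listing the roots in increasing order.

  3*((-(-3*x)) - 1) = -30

Step 1. [3*((-(-3*x)) - 1) = -30] leading coefficient 3: divide by 3, so div: (-(-3*x)) - 1 = -10.
Step 2. [(-(-3*x)) - 1 = -10] peel the -1: add 1 from each side, so sub: -(-3*x) = -9.
Step 3. [-(-3*x) = -9] LHS negated; negate both sides ⇒ neg: -3*x = 9.
Step 4. [-3*x = 9] LHS = -3·(…); ÷-3 both sides, so div: x = -3.

Answer: x ∈ {-3}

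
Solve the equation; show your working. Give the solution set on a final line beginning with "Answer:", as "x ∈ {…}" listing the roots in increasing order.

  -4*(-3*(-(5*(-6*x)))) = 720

Step 1. [-4*(-3*(-(5*(-6*x)))) = 720] -4 out front; divide by -4 ⇒ div: -3*(-(5*(-6*x))) = -180.
Step 2. [-3*(-(5*(-6*x))) = -180] -3 out front; divide by -3. So div: -(5*(-6*x)) = 60.
Step 3. [-(5*(-6*x)) = 60] LHS negated; negate both sides, so neg: 5*(-6*x) = -60.
Step 4. [5*(-6*x) = -60] divide by the outer 5. So div: -6*x = -12.
Step 5. [-6*x = -12] leading coefficient -6: divide by -6 ⇒ div: x = 2.

Answer: x ∈ {2}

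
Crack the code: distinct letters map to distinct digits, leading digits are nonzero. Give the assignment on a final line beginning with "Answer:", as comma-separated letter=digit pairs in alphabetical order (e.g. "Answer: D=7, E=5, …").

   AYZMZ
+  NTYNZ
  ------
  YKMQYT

Step 1. [col 1: Z + Z ≡ T (mod 10)] column 1 (Z + Z ≡ T (mod 10), carry-in 0) doesn't pin Z yet; pick Z=3 and continue. So Z=3.
Step 2. [Y] Y is the leading digit of a 6-digit sum of two 5-digit numbers; the final carry is exactly 1. So Y=1.
Step 3. [col 1: Z + Z ≡ T (mod 10)] column 1: given Z=3, carry-in 0, and digits 1,3 already taken and all letters distinct, Z+Z≡T (mod 10) forces T=6, so T=6.
Step 4. [col 2: M + N ≡ Y (mod 10)] no forcing yet in column 2 (carry-in 0); N=4 is free and consistent — try it. So N=4.
Step 5. [col 2: M + N ≡ Y (mod 10)] from column 2 (N=4, Y=1, carry-in 0, digits 1,3,4,6 already taken and all letters distinct): M must equal 7, so M=7.
Step 6. [col 3: Z + Y ≡ Q (mod 10)] column 3 reads Z+Y+carry(1)=Q with Z=3, Y=1; with digits 1,3,4,6,7 already taken and all letters distinct, the only value for Q is 5, so Q=5.
Step 7. [col 5: A + N ≡ K (mod 10)] column 5 reads A+N+carry(0)=K with N=4; with digits 1,3,4,5,6,7 already taken and all letters distinct, the only value for K is 2 ⇒ K=2.
Step 8. [col 5: A + N ≡ K (mod 10)] column 5: given N=4, K=2, carry-in 0, and digits 1,2,3,4,5,6,7 already taken and all letters distinct, A+N≡K (mod 10) forces A=8, so A=8.

Answer: A=8, K=2, M=7, N=4, Q=5, T=6, Y=1, Z=3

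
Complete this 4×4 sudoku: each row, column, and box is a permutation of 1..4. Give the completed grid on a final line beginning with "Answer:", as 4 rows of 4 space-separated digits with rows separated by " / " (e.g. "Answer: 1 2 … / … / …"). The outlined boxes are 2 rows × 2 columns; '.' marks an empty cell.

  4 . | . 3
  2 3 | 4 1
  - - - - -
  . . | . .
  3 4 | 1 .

Step 1. [r3c2∈{1,2}] in col 2, 2 fits only at r3c2, so r3c2=2.
Step 2. [r1c3∈{2}] r1c3 has the single candidate 2 ⇒ r1c3=2.
Step 3. [r4c4∈{2}] r4c4 is down to just 2. So r4c4=2.
Step 4. [r3c4∈{4}] nothing but 4 survives at r3c4 ⇒ r3c4=4.
Step 5. [r3c1∈{1}] r3c1 has the single candidate 1. So r3c1=1.
Step 6. [r1c2∈{1}] only 1 remains possible at r1c2. So r1c2=1.
Step 7. [r3c3∈{3}] r3c3 is down to just 3 ⇒ r3c3=3.

Answer: 4 1 2 3 / 2 3 4 1 / 1 2 3 4 / 3 4 1 2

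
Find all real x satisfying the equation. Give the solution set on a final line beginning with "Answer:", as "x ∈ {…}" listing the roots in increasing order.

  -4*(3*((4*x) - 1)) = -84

Step 1. [-4*(3*((4*x) - 1)) = -84] leading coefficient -4: divide by -4. So div: 3*((4*x) - 1) = 21.
Step 2. [3*((4*x) - 1) = 21] divide by the outer 3. So div: (4*x) - 1 = 7.
Step 3. [(4*x) - 1 = 7] 1 comes off first (add 1), so sub: 4*x = 8.
Step 4. [4*x = 8] leading coefficient 4: divide by 4, so div: x = 2.

Answer: x ∈ {2}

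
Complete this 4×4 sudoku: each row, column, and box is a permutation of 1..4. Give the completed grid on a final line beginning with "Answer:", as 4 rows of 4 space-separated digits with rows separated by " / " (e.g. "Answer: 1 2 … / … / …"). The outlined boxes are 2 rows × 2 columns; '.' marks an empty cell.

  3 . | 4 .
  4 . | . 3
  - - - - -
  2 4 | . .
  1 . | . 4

Step 1. [r1c4∈{1,2}] 2 has one home in col 4: r1c4 ⇒ r1c4=2.
Step 2. [r3c3∈{1,3}] across row 3, 3 lands solely at r3c3. So r3c3=3.
Step 3. [r1c2∈{1}] only 1 remains possible at r1c2, so r1c2=1.
Step 4. [r2c3∈{1}] nothing but 1 survives at r2c3. So r2c3=1.
Step 5. [r4c3∈{2}] r4c3 has the single candidate 2, so r4c3=2.
Step 6. [r4c2∈{3}] r4c2's peers cover all but 3, so r4c2=3.
Step 7. [r2c2∈{2}] r2c2's peers cover all but 2. So r2c2=2.
Step 8. [r3c4∈{1}] r3c4 is down to just 1 ⇒ r3c4=1.

Answer: 3 1 4 2 / 4 2 1 3 / 2 4 3 1 / 1 3 2 4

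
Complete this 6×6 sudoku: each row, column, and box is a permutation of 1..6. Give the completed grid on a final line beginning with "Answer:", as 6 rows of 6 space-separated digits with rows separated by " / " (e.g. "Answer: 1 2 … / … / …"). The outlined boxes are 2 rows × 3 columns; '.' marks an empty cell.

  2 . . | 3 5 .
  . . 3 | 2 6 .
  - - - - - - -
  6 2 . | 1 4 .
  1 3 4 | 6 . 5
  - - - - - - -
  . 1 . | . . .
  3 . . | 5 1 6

Step 1. [r5c6∈{2,3,4}] 2 has one home in col 6: r5c6, so r5c6=2.
Step 2. [r6c2∈{4}] r6c2's peers cover all but 4 ⇒ r6c2=4.
Step 3. [r2c1∈{4,5}] col 1 places 4 nowhere but r2c1, so r2c1=4.
Step 4. [r1c3∈{1,6}] col 3 places 1 nowhere but r1c3. So r1c3=1.
Step 5. [r5c3∈{5,6}] in row 5, 6 fits only at r5c3. So r5c3=6.
Step 6. [r6c3∈{2}] r6c3 is down to just 2, so r6c3=2.
Step 7. [r1c6∈{4}] r1c6 has the single candidate 4, so r1c6=4.
Step 8. [r5c1∈{5}] nothing but 5 survives at r5c1 ⇒ r5c1=5.
Step 9. [r5c4∈{4}] r5c4 has the single candidate 4, so r5c4=4.
Step 10. [r3c6∈{3}] r3c6 has the single candidate 3 ⇒ r3c6=3.
Step 11. [r3c3∈{5}] only 5 remains possible at r3c3. So r3c3=5.
Step 12. [r4c5∈{2}] r4c5 is down to just 2. So r4c5=2.
Step 13. [r1c2∈{6}] r1c2 has the single candidate 6, so r1c2=6.
Step 14. [r2c6∈{1}] nothing but 1 survives at r2c6. So r2c6=1.
Step 15. [r5c5∈{3}] nothing but 3 survives at r5c5. So r5c5=3.
Step 16. [r2c2∈{5}] r2c2's peers cover all but 5 ⇒ r2c2=5.

Answer: 2 6 1 3 5 4 / 4 5 3 2 6 1 / 6 2 5 1 4 3 / 1 3 4 6 2 5 / 5 1 6 4 3 2 / 3 4 2 5 1 6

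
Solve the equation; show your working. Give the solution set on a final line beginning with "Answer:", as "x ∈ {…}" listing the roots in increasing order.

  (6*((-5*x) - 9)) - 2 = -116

Step 1. [(6*((-5*x) - 9)) - 2 = -116] add 2: x sits inside (… - 2), so sub: 6*((-5*x) - 9) = -114.
Step 2. [6*((-5*x) - 9) = -114] leading coefficient 6: divide by 6 ⇒ div: (-5*x) - 9 = -19.
Step 3. [(-5*x) - 9 = -19] peel the -9: add 9 from each side ⇒ sub: -5*x = -10.
Step 4. [-5*x = -10] -5 out front; divide by -5, so div: x = 2.

Answer: x ∈ {2}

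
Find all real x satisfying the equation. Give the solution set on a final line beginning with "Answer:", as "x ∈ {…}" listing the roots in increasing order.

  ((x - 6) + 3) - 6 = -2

Step 1. [((x - 6) + 3) - 6 = -2] add 6: x sits inside (… - 6) ⇒ sub: (x - 6) + 3 = 4.
Step 2. [(x - 6) + 3 = 4] subtract 3: x sits inside (… + 3) ⇒ sub: x - 6 = 1.
Step 3. [x - 6 = 1] add 6: x sits inside (… - 6) ⇒ sub: x = 7.

Answer: x ∈ {7}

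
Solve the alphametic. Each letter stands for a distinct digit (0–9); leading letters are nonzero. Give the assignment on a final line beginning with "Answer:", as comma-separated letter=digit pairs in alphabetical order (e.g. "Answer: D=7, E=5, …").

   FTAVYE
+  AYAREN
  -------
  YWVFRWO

Step 1. [Y] Y is the leading digit of a 7-digit sum of two 6-digit numbers; the final carry is exactly 1, so Y=1.
Step 2. [col 1: E + N ≡ O (mod 10)] column 1 (E + N ≡ O (mod 10), carry-in 0) doesn't pin E yet; pick E=2 and continue, so E=2.
Step 3. [col 1: E + N ≡ O (mod 10)] several values work for N in column 1 (E + N ≡ O (mod 10), carry-in 0); try N=5. So N=5.
Step 4. [col 1: E + N ≡ O (mod 10)] column 1: given E=2, N=5, carry-in 0, and digits 1,2,5 already taken and all letters distinct, E+N≡O (mod 10) forces O=7 ⇒ O=7.
Step 5. [col 2: Y + E ≡ W (mod 10)] from column 2 (Y=1, E=2, carry-in 0, digits 1,2,5,7 already taken and all letters distinct): W must equal 3 ⇒ W=3.
Step 6. [col 3: V + R ≡ R (mod 10)] column 3: given nothing yet, carry-in 0, and digits 1,2,3,5,7 already taken and all letters distinct, V+R≡R (mod 10) forces V=0. So V=0.
Step 7. [col 3: V + R ≡ R (mod 10)] no forcing yet in column 3 (carry-in 0); R=6 is free and consistent — try it, so R=6.
Step 8. [col 4: A + A ≡ F (mod 10)] column 4 reads A+A+carry(0)=F with nothing yet; with digits 0,1,2,3,5,6,7 already taken and all letters distinct, the only value for F is 8, so F=8.
Step 9. [col 4: A + A ≡ F (mod 10)] several values work for A in column 4 (A + A ≡ F (mod 10), carry-in 0); try A=4. So A=4.
Step 10. [col 5: T + Y ≡ V (mod 10)] in column 5 we have T+Y≡V with carry-in 0; given Y=1, V=0 and digits 0,1,2,3,4,5,6,7,8 already taken and all letters distinct, that pins T to 9. So T=9.

Answer: A=4, E=2, F=8, N=5, O=7, R=6, T=9, V=0, W=3, Y=1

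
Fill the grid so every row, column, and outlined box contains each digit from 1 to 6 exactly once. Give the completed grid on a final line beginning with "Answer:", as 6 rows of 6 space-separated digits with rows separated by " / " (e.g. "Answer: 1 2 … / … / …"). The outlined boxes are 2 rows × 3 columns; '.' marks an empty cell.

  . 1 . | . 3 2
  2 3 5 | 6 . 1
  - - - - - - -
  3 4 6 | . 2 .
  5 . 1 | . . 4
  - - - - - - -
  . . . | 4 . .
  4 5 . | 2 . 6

Step 1. [r5c2∈{2,6}] across col 2, 6 lands solely at r5c2 ⇒ r5c2=6.
Step 2. [r5c6∈{3,5}] in col 6, 3 fits only at r5c6 ⇒ r5c6=3.
Step 3. [r6c5∈{1}] nothing but 1 survives at r6c5. So r6c5=1.
Step 4. [r3c6∈{5}] nothing but 5 survives at r3c6. So r3c6=5.
Step 5. [r2c5∈{4}] only 4 remains possible at r2c5, so r2c5=4.
Step 6. [r5c1∈{1}] only 1 remains possible at r5c1 ⇒ r5c1=1.
Step 7. [r5c3∈{2}] r5c3 has the single candidate 2 ⇒ r5c3=2.
Step 8. [r4c4∈{3}] r4c4 has the single candidate 3, so r4c4=3.
Step 9. [r1c1∈{6}] r1c1's peers cover all but 6. So r1c1=6.
Step 10. [r1c4∈{5}] r1c4 is down to just 5 ⇒ r1c4=5.
Step 11. [r3c4∈{1}] r3c4 is down to just 1 ⇒ r3c4=1.
Step 12. [r1c3∈{4}] nothing but 4 survives at r1c3, so r1c3=4.
Step 13. [r4c2∈{2}] r4c2 has the single candidate 2. So r4c2=2.
Step 14. [r4c5∈{6}] r4c5 has the single candidate 6. So r4c5=6.
Step 15. [r6c3∈{3}] r6c3 has the single candidate 3 ⇒ r6c3=3.
Step 16. [r5c5∈{5}] only 5 remains possible at r5c5 ⇒ r5c5=5.

Answer: 6 1 4 5 3 2 / 2 3 5 6 4 1 / 3 4 6 1 2 5 / 5 2 1 3 6 4 / 1 6 2 4 5 3 / 4 5 3 2 1 6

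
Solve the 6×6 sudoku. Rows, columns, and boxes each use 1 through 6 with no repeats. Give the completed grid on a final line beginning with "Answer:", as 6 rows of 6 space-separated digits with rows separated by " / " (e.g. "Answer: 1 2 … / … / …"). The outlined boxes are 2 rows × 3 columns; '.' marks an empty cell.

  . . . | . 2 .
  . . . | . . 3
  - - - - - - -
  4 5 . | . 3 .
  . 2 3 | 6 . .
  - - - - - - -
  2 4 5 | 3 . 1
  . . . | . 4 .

Step 1. [r4c1∈{1}] nothing but 1 survives at r4c1 ⇒ r4c1=1.
Step 2. [r2c5∈{1,5,6}] in col 5, 1 fits only at r2c5 ⇒ r2c5=1.
Step 3. [r2c2∈{6}] nothing but 6 survives at r2c2. So r2c2=6.
Step 4. [r6c1∈{3,6}] 6 has one home in col 1: r6c1 ⇒ r6c1=6.
Step 5. [r1c1∈{3,5}] 3 has one home in col 1: r1c1 ⇒ r1c1=3.
Step 6. [r4c6∈{4,5}] 4 has one home in row 4: r4c6, so r4c6=4.
Step 7. [r3c6∈{2}] nothing but 2 survives at r3c6. So r3c6=2.
Step 8. [r1c2∈{1}] only 1 remains possible at r1c2. So r1c2=1.
Step 9. [r6c6∈{5}] nothing but 5 survives at r6c6 ⇒ r6c6=5.
Step 10. [r1c3∈{4}] nothing but 4 survives at r1c3 ⇒ r1c3=4.
Step 11. [r2c4∈{4,5}] in row 2, 4 fits only at r2c4, so r2c4=4.
Step 12. [r6c4∈{2}] r6c4 is down to just 2 ⇒ r6c4=2.
Step 13. [r6c3∈{1}] only 1 remains possible at r6c3. So r6c3=1.
Step 14. [r2c1∈{5}] nothing but 5 survives at r2c1. So r2c1=5.
Step 15. [r5c5∈{6}] r5c5 has the single candidate 6 ⇒ r5c5=6.
Step 16. [r2c3∈{2}] nothing but 2 survives at r2c3, so r2c3=2.
Step 17. [r4c5∈{5}] r4c5's peers cover all but 5. So r4c5=5.
Step 18. [r1c6∈{6}] nothing but 6 survives at r1c6 ⇒ r1c6=6.
Step 19. [r3c3∈{6}] nothing but 6 survives at r3c3 ⇒ r3c3=6.
Step 20. [r3c4∈{1}] only 1 remains possible at r3c4 ⇒ r3c4=1.
Step 21. [r1c4∈{5}] r1c4 has the single candidate 5, so r1c4=5.
Step 22. [r6c2∈{3}] r6c2 has the single candidate 3, so r6c2=3.

Answer: 3 1 4 5 2 6 / 5 6 2 4 1 3 / 4 5 6 1 3 2 / 1 2 3 6 5 4 / 2 4 5 3 6 1 / 6 3 1 2 4 5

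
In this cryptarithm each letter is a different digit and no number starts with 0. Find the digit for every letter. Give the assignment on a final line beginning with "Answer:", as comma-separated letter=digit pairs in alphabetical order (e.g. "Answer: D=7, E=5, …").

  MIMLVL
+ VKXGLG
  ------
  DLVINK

Step 1. [col 1: L + G ≡ K (mod 10)] several values work for L in column 1 (L + G ≡ K (mod 10), carry-in 0); try L=5. So L=5.
Step 2. [col 1: L + G ≡ K (mod 10)] several values work for K in column 1 (L + G ≡ K (mod 10), carry-in 0); try K=2 ⇒ K=2.
Step 3. [col 1: L + G ≡ K (mod 10)] from column 1 (L=5, K=2, carry-in 0, digits 2,5 already taken and all letters distinct): G must equal 7, so G=7.
Step 4. [col 2: V + L ≡ N (mod 10)] no forcing yet in column 2 (carry-in 1); V=8 is free and consistent — try it ⇒ V=8.
Step 5. [col 2: V + L ≡ N (mod 10)] column 2: given V=8, L=5, carry-in 1, and digits 2,5,7,8 already taken and all letters distinct, V+L≡N (mod 10) forces N=4, so N=4.
Step 6. [col 3: L + G ≡ I (mod 10)] from column 3 (L=5, G=7, carry-in 1, digits 2,4,5,7,8 already taken and all letters distinct): I must equal 3. So I=3.
Step 7. [col 4: M + X ≡ V (mod 10)] no forcing yet in column 4 (carry-in 1); X=6 is free and consistent — try it, so X=6.
Step 8. [col 4: M + X ≡ V (mod 10)] from column 4 (X=6, V=8, carry-in 1, digits 2,3,4,5,6,7,8 already taken and all letters distinct): M must equal 1. So M=1.
Step 9. [col 6: M + V ≡ D (mod 10)] from column 6 (M=1, V=8, carry-in 0, digits 1,2,3,4,5,6,7,8 already taken and all letters distinct): D must equal 9 ⇒ D=9.

Answer: D=9, G=7, I=3, K=2, L=5, M=1, N=4, V=8, X=6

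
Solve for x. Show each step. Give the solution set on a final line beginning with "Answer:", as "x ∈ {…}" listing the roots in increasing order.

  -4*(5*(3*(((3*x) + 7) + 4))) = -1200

Step 1. [-4*(5*(3*(((3*x) + 7) + 4))) = -1200] divide by the outer -4. So div: 5*(3*(((3*x) + 7) + 4)) = 300.
Step 2. [5*(3*(((3*x) + 7) + 4)) = 300] 5 out front; divide by 5. So div: 3*(((3*x) + 7) + 4) = 60.
Step 3. [3*(((3*x) + 7) + 4) = 60] divide by the outer 3, so div: ((3*x) + 7) + 4 = 20.
Step 4. [((3*x) + 7) + 4 = 20] peel the +4: subtract 4 from each side. So sub: (3*x) + 7 = 16.
Step 5. [(3*x) + 7 = 16] 7 comes off first (subtract 7) ⇒ sub: 3*x = 9.
Step 6. [3*x = 9] leading coefficient 3: divide by 3, so div: x = 3.

Answer: x ∈ {3}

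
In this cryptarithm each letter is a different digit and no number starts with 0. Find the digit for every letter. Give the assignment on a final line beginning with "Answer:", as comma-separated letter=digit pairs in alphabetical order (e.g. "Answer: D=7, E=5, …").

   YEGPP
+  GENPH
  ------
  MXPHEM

Step 1. [col 1: P + H ≡ M (mod 10)] no forcing yet in column 1 (carry-in 0); H=5 is free and consistent — try it ⇒ H=5.
Step 2. [col 1: P + H ≡ M (mod 10)] M=1 is one option consistent with column 1 (P + H ≡ M (mod 10), carry-in 0) — take it ⇒ M=1.
Step 3. [col 1: P + H ≡ M (mod 10)] column 1: given H=5, M=1, carry-in 0, and digits 1,5 already taken and all letters distinct, P+H≡M (mod 10) forces P=6 ⇒ P=6.
Step 4. [col 2: P + P ≡ E (mod 10)] column 2 reads P+P+carry(1)=E with P=6; with digits 1,5,6 already taken and all letters distinct, the only value for E is 3. So E=3.
Step 5. [col 3: G + N ≡ H (mod 10)] several values work for N in column 3 (G + N ≡ H (mod 10), carry-in 1); try N=0, so N=0.
Step 6. [col 3: G + N ≡ H (mod 10)] from column 3 (N=0, H=5, carry-in 1, digits 0,1,3,5,6 already taken and all letters distinct): G must equal 4 ⇒ G=4.
Step 7. [col 5: Y + G ≡ X (mod 10)] column 5 reads Y+G+carry(0)=X with G=4; with digits 0,1,3,4,5,6 already taken and all letters distinct, the only value for X is 2, so X=2.
Step 8. [col 5: Y + G ≡ X (mod 10)] column 5: given G=4, X=2, carry-in 0, and digits 0,1,2,3,4,5,6 already taken and all letters distinct, Y+G≡X (mod 10) forces Y=8. So Y=8.

Answer: E=3, G=4, H=5, M=1, N=0, P=6, X=2, Y=8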